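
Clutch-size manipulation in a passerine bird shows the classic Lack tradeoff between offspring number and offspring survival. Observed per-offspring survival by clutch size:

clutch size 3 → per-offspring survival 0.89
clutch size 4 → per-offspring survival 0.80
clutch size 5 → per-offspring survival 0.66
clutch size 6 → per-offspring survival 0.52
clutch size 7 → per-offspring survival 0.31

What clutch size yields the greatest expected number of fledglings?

5

Expected fledglings = c × s(c):
  c=3: 3 × 0.89 = 2.670
  c=4: 4 × 0.80 = 3.200
  c=5: 5 × 0.66 = 3.300
  c=6: 6 × 0.52 = 3.120
  c=7: 7 × 0.31 = 2.170
Maximum at c = 5 (3.300 fledglings).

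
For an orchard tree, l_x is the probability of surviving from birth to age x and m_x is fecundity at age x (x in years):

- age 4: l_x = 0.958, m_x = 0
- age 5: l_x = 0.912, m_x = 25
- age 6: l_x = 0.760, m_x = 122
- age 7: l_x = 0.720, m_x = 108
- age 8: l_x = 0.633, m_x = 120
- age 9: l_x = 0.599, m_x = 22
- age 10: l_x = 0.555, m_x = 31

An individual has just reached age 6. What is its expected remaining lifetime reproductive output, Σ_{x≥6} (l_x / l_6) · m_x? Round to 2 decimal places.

364.24

l_6 = 0.760. Conditional survival from age 6 to x is l_x / l_6.
  x=6: (0.760/0.760) × 122 = 122.0000
  x=7: (0.720/0.760) × 108 = 102.3158
  x=8: (0.633/0.760) × 120 = 99.9474
  x=9: (0.599/0.760) × 22 = 17.3395
  x=10: (0.555/0.760) × 31 = 22.6382
Sum = 122.0000 + 102.3158 + 99.9474 + 17.3395 + 22.6382 = 364.2408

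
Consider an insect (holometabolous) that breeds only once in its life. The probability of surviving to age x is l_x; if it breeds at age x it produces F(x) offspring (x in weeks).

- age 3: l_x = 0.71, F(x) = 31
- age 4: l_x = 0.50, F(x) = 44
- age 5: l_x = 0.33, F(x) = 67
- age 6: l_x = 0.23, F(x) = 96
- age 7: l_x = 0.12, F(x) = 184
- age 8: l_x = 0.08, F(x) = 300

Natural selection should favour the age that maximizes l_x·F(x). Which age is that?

Expected offspring if breeding at age x = l_x × F(x):
  age 3: 0.71 × 31 = 22.010
  age 4: 0.50 × 44 = 22.000
  age 5: 0.33 × 67 = 22.110
  age 6: 0.23 × 96 = 22.080
  age 7: 0.12 × 184 = 22.080
  age 8: 0.08 × 300 = 24.000
Maximum at age 8 (24.000).

8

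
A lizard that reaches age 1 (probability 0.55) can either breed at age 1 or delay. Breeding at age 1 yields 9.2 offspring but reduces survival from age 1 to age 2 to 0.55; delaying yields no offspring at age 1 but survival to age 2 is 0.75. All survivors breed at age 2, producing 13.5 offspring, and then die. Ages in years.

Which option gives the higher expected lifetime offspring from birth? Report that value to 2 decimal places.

breed at age 1: R₀ = 0.55 × (9.2 + 0.55 × 13.5) = 0.55 × 16.6250 = 9.1438
delay to age 2: R₀ = 0.55 × (0.75 × 13.5) = 0.55 × 10.1250 = 5.5688
Higher: breed at age 1 (9.1438).

9.14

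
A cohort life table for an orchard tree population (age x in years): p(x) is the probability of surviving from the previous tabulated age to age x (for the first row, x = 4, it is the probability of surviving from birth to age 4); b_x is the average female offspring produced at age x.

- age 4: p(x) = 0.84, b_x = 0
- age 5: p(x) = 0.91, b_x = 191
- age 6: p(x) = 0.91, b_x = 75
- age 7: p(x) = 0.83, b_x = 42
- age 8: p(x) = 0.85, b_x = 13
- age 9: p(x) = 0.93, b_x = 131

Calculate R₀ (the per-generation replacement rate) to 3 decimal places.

Survivorship from birth: l_x = p_4·p_5·…·p_x.
  l_4 = 0.84000
  l_5 = 0.76440
  l_6 = 0.69560
  l_7 = 0.57735
  l_8 = 0.49075
  l_9 = 0.45640
R₀ = Σ l_x b_x:
  age 4: 0.84000 × 0 = 0.0000
  age 5: 0.76440 × 191 = 146.0004
  age 6: 0.69560 × 75 = 52.1700
  age 7: 0.57735 × 42 = 24.2487
  age 8: 0.49075 × 13 = 6.3798
  age 9: 0.45640 × 131 = 59.7884
R₀ = 0.0000 + 146.0004 + 52.1700 + 24.2487 + 6.3798 + 59.7884 = 288.5872

288.587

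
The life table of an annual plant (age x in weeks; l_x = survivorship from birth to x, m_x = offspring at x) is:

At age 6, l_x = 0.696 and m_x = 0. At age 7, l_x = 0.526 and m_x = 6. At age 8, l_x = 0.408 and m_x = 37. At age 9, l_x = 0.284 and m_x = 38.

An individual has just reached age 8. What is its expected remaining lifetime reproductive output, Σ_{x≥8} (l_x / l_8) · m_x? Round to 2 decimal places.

l_8 = 0.408. Conditional survival from age 8 to x is l_x / l_8.
  x=8: (0.408/0.408) × 37 = 37.0000
  x=9: (0.284/0.408) × 38 = 26.4510
Sum = 37.0000 + 26.4510 = 63.4510

63.45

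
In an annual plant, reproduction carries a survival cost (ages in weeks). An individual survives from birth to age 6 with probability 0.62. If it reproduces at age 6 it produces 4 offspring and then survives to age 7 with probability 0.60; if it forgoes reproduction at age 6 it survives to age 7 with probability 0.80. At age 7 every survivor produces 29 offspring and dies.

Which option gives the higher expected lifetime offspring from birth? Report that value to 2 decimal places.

breed at age 6: R₀ = 0.62 × (4 + 0.60 × 29) = 0.62 × 21.4000 = 13.2680
delay to age 7: R₀ = 0.62 × (0.80 × 29) = 0.62 × 23.2000 = 14.3840
Higher: delay to age 7 (14.3840).

14.38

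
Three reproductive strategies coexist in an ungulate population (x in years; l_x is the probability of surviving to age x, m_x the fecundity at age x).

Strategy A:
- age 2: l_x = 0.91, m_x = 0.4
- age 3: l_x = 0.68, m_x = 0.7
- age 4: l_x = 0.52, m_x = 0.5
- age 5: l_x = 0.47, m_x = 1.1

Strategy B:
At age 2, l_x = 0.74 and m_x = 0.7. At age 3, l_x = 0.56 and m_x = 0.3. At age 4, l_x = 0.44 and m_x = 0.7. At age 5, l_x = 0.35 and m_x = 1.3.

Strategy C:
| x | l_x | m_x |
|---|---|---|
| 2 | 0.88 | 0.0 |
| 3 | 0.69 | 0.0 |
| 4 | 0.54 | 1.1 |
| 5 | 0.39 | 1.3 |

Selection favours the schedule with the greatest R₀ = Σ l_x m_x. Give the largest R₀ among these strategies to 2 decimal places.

1.62

Strategy A: R₀ = 0.91×0.4 + 0.68×0.7 + 0.52×0.5 + 0.47×1.1 = 1.6170
Strategy B: R₀ = 0.74×0.7 + 0.56×0.3 + 0.44×0.7 + 0.35×1.3 = 1.4490
Strategy C: R₀ = 0.88×0.0 + 0.69×0.0 + 0.54×1.1 + 0.39×1.3 = 1.1010
Highest R₀: strategy A with 1.6170.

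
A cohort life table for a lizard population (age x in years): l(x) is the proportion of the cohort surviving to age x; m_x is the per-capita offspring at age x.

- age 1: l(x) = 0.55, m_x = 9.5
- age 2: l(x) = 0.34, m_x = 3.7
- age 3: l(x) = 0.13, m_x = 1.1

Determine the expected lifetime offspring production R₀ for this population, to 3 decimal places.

R₀ = Σ l(x) m_x:
  age 1: 0.55 × 9.5 = 5.2250
  age 2: 0.34 × 3.7 = 1.2580
  age 3: 0.13 × 1.1 = 0.1430
R₀ = 5.2250 + 1.2580 + 0.1430 = 6.6260

6.626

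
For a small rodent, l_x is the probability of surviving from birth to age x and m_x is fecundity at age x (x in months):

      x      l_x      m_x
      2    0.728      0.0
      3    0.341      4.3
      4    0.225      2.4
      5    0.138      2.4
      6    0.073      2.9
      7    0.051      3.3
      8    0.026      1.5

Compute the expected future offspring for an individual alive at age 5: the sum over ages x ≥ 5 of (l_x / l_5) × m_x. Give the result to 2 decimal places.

l_5 = 0.138. Conditional survival from age 5 to x is l_x / l_5.
  x=5: (0.138/0.138) × 2.4 = 2.4000
  x=6: (0.073/0.138) × 2.9 = 1.5341
  x=7: (0.051/0.138) × 3.3 = 1.2196
  x=8: (0.026/0.138) × 1.5 = 0.2826
Sum = 2.4000 + 1.5341 + 1.2196 + 0.2826 = 5.4362

5.44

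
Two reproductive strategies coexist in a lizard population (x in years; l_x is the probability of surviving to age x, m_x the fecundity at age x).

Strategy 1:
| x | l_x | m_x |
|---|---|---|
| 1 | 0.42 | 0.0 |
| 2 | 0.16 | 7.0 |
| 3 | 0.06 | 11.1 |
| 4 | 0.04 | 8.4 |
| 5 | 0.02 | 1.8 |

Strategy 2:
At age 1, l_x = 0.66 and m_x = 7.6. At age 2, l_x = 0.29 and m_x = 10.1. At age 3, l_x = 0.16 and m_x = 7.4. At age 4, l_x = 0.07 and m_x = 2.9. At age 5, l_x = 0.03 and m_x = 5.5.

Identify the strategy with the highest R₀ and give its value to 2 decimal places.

9.50

Strategy 1: R₀ = 0.42×0.0 + 0.16×7.0 + 0.06×11.1 + 0.04×8.4 + 0.02×1.8 = 2.1580
Strategy 2: R₀ = 0.66×7.6 + 0.29×10.1 + 0.16×7.4 + 0.07×2.9 + 0.03×5.5 = 9.4970
Highest R₀: strategy 2 with 9.4970.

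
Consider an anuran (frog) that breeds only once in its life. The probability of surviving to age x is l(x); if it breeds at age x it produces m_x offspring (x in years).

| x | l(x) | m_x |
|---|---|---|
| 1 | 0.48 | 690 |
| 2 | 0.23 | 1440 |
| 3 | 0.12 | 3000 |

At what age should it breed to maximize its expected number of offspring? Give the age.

3

Expected offspring if breeding at age x = l(x) × m_x:
  age 1: 0.48 × 690 = 331.200
  age 2: 0.23 × 1440 = 331.200
  age 3: 0.12 × 3000 = 360.000
Maximum at age 3 (360.000).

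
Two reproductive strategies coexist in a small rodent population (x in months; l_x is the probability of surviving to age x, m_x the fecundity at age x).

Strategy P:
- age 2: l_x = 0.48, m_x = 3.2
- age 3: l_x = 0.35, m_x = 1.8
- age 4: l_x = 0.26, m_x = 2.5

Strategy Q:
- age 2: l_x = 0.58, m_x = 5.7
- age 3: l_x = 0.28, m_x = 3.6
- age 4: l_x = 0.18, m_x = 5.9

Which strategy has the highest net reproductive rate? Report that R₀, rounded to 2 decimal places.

Strategy P: R₀ = 0.48×3.2 + 0.35×1.8 + 0.26×2.5 = 2.8160
Strategy Q: R₀ = 0.58×5.7 + 0.28×3.6 + 0.18×5.9 = 5.3760
Highest R₀: strategy Q with 5.3760.

5.38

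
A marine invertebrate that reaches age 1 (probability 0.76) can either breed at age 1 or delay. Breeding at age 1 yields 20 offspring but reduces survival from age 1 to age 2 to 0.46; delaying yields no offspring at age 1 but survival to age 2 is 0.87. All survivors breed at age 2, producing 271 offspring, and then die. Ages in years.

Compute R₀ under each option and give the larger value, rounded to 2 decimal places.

breed at age 1: R₀ = 0.76 × (20 + 0.46 × 271) = 0.76 × 144.6600 = 109.9416
delay to age 2: R₀ = 0.76 × (0.87 × 271) = 0.76 × 235.7700 = 179.1852
Higher: delay to age 2 (179.1852).

179.19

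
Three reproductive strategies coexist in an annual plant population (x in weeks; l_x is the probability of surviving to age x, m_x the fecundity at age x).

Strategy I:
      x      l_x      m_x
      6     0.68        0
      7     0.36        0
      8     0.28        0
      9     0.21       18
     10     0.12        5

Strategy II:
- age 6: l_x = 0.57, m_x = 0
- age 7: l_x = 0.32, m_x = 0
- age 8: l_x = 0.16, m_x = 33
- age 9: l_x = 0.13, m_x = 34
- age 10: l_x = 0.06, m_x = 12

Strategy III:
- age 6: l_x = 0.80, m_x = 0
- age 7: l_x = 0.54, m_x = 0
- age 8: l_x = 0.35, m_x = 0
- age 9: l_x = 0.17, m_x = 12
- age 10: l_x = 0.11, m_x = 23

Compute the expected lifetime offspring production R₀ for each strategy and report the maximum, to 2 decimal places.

10.42

Strategy I: R₀ = 0.68×0 + 0.36×0 + 0.28×0 + 0.21×18 + 0.12×5 = 4.3800
Strategy II: R₀ = 0.57×0 + 0.32×0 + 0.16×33 + 0.13×34 + 0.06×12 = 10.4200
Strategy III: R₀ = 0.80×0 + 0.54×0 + 0.35×0 + 0.17×12 + 0.11×23 = 4.5700
Highest R₀: strategy II with 10.4200.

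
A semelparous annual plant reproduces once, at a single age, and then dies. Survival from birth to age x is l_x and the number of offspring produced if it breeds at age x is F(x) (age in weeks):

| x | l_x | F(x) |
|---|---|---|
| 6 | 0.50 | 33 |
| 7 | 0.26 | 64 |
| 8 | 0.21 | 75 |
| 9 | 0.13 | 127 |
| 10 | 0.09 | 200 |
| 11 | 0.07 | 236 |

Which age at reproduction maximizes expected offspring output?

10

Expected offspring if breeding at age x = l_x × F(x):
  age 6: 0.50 × 33 = 16.500
  age 7: 0.26 × 64 = 16.640
  age 8: 0.21 × 75 = 15.750
  age 9: 0.13 × 127 = 16.510
  age 10: 0.09 × 200 = 18.000
  age 11: 0.07 × 236 = 16.520
Maximum at age 10 (18.000).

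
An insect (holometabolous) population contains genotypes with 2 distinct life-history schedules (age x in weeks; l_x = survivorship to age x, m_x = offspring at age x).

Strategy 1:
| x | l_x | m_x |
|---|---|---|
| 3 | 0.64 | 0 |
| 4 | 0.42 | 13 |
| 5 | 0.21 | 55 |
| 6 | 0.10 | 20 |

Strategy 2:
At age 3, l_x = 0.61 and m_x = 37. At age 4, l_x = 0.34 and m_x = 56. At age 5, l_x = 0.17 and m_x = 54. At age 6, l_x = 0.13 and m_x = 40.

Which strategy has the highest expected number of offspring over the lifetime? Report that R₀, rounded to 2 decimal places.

55.99

Strategy 1: R₀ = 0.64×0 + 0.42×13 + 0.21×55 + 0.10×20 = 19.0100
Strategy 2: R₀ = 0.61×37 + 0.34×56 + 0.17×54 + 0.13×40 = 55.9900
Highest R₀: strategy 2 with 55.9900.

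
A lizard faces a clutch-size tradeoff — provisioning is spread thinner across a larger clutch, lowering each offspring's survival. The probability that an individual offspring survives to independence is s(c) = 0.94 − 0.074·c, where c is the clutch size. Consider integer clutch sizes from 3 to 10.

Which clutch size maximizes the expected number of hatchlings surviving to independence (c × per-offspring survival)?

Expected hatchlings surviving to independence = c × s(c):
  c=3: 3 × 0.718 = 2.154
  c=4: 4 × 0.644 = 2.576
  c=5: 5 × 0.570 = 2.850
  c=6: 6 × 0.496 = 2.976
  c=7: 7 × 0.422 = 2.954
  c=8: 8 × 0.348 = 2.784
  c=9: 9 × 0.274 = 2.466
  c=10: 10 × 0.200 = 2.000
Maximum at c = 6 (2.976 hatchlings surviving to independence).

6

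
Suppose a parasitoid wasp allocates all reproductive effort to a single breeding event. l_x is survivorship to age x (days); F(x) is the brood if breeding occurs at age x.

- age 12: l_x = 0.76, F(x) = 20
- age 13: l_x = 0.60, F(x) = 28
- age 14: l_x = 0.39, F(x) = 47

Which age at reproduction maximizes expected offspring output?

14

Expected offspring if breeding at age x = l_x × F(x):
  age 12: 0.76 × 20 = 15.200
  age 13: 0.60 × 28 = 16.800
  age 14: 0.39 × 47 = 18.330
Maximum at age 14 (18.330).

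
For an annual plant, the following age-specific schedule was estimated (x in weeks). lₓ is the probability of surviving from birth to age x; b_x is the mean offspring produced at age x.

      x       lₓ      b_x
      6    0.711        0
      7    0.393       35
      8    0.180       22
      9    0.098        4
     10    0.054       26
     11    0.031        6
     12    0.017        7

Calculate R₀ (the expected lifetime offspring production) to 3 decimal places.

19.816

R₀ = Σ lₓ b_x:
  age 6: 0.711 × 0 = 0.0000
  age 7: 0.393 × 35 = 13.7550
  age 8: 0.180 × 22 = 3.9600
  age 9: 0.098 × 4 = 0.3920
  age 10: 0.054 × 26 = 1.4040
  age 11: 0.031 × 6 = 0.1860
  age 12: 0.017 × 7 = 0.1190
R₀ = 0.0000 + 13.7550 + 3.9600 + 0.3920 + 1.4040 + 0.1860 + 0.1190 = 19.8160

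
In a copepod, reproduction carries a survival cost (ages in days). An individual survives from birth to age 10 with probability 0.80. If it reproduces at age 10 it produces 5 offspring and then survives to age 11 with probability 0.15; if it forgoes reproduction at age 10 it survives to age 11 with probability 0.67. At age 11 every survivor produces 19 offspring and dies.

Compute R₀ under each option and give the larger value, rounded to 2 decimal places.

10.18

breed at age 10: R₀ = 0.80 × (5 + 0.15 × 19) = 0.80 × 7.8500 = 6.2800
delay to age 11: R₀ = 0.80 × (0.67 × 19) = 0.80 × 12.7300 = 10.1840
Higher: delay to age 11 (10.1840).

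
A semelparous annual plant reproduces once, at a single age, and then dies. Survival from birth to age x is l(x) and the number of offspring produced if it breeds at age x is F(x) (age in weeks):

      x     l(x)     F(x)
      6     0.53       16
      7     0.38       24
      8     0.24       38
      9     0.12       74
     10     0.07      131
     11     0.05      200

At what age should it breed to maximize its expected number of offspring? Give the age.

Expected offspring if breeding at age x = l(x) × F(x):
  age 6: 0.53 × 16 = 8.480
  age 7: 0.38 × 24 = 9.120
  age 8: 0.24 × 38 = 9.120
  age 9: 0.12 × 74 = 8.880
  age 10: 0.07 × 131 = 9.170
  age 11: 0.05 × 200 = 10.000
Maximum at age 11 (10.000).

11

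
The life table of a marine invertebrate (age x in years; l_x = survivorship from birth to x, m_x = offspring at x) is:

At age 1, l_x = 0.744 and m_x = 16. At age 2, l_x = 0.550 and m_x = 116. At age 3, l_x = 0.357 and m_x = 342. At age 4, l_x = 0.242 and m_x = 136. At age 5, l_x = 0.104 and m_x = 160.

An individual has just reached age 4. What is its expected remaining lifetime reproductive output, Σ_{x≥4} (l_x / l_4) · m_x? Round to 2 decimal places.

l_4 = 0.242. Conditional survival from age 4 to x is l_x / l_4.
  x=4: (0.242/0.242) × 136 = 136.0000
  x=5: (0.104/0.242) × 160 = 68.7603
Sum = 136.0000 + 68.7603 = 204.7603

204.76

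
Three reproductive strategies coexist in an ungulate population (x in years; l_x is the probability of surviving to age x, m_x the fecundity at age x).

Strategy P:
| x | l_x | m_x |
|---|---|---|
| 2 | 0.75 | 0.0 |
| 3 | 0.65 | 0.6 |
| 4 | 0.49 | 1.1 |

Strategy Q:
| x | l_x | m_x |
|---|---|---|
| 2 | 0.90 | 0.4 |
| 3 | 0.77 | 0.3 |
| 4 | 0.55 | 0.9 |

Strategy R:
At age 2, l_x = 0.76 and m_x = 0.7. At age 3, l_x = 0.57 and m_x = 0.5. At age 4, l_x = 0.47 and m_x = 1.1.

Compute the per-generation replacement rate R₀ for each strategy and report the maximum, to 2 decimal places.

Strategy P: R₀ = 0.75×0.0 + 0.65×0.6 + 0.49×1.1 = 0.9290
Strategy Q: R₀ = 0.90×0.4 + 0.77×0.3 + 0.55×0.9 = 1.0860
Strategy R: R₀ = 0.76×0.7 + 0.57×0.5 + 0.47×1.1 = 1.3340
Highest R₀: strategy R with 1.3340.

1.33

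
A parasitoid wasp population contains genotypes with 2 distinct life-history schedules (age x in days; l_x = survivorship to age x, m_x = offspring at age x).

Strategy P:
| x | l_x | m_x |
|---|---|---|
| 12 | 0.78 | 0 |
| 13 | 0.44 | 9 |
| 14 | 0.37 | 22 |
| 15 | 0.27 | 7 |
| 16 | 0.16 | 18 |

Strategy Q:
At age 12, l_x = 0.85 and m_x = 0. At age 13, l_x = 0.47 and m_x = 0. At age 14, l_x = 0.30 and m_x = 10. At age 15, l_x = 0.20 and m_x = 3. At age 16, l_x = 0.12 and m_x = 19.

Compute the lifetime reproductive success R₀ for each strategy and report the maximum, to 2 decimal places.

Strategy P: R₀ = 0.78×0 + 0.44×9 + 0.37×22 + 0.27×7 + 0.16×18 = 16.8700
Strategy Q: R₀ = 0.85×0 + 0.47×0 + 0.30×10 + 0.20×3 + 0.12×19 = 5.8800
Highest R₀: strategy P with 16.8700.

16.87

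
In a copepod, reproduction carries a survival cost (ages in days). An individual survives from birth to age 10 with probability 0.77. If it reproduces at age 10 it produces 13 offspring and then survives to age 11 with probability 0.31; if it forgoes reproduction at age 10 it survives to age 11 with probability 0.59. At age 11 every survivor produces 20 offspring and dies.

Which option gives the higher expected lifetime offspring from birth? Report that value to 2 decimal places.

14.78

breed at age 10: R₀ = 0.77 × (13 + 0.31 × 20) = 0.77 × 19.2000 = 14.7840
delay to age 11: R₀ = 0.77 × (0.59 × 20) = 0.77 × 11.8000 = 9.0860
Higher: breed at age 10 (14.7840).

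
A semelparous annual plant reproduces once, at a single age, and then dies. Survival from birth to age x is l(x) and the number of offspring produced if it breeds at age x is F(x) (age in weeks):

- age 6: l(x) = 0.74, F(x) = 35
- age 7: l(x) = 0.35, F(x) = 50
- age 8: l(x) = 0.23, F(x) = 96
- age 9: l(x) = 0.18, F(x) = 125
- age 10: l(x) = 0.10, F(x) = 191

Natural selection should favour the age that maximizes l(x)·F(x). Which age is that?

6

Expected offspring if breeding at age x = l(x) × F(x):
  age 6: 0.74 × 35 = 25.900
  age 7: 0.35 × 50 = 17.500
  age 8: 0.23 × 96 = 22.080
  age 9: 0.18 × 125 = 22.500
  age 10: 0.10 × 191 = 19.100
Maximum at age 6 (25.900).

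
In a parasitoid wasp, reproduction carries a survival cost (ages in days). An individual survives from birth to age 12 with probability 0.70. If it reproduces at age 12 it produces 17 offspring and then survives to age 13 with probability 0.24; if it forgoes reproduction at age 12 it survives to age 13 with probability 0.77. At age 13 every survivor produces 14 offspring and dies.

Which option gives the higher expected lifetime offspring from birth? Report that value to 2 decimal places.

14.25

breed at age 12: R₀ = 0.70 × (17 + 0.24 × 14) = 0.70 × 20.3600 = 14.2520
delay to age 13: R₀ = 0.70 × (0.77 × 14) = 0.70 × 10.7800 = 7.5460
Higher: breed at age 12 (14.2520).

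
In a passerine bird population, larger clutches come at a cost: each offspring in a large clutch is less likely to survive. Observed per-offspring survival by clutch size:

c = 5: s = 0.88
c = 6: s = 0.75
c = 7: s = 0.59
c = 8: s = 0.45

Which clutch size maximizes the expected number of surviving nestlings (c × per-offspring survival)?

Expected surviving nestlings = c × s(c):
  c=5: 5 × 0.88 = 4.400
  c=6: 6 × 0.75 = 4.500
  c=7: 7 × 0.59 = 4.130
  c=8: 8 × 0.45 = 3.600
Maximum at c = 6 (4.500 surviving nestlings).

6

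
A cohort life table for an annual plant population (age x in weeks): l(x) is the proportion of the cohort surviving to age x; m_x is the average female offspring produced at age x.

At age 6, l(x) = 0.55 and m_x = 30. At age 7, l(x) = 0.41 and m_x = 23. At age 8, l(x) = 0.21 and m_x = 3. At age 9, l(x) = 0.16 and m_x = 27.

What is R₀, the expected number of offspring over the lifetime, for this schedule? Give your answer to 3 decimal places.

30.880

R₀ = Σ l(x) m_x:
  age 6: 0.55 × 30 = 16.5000
  age 7: 0.41 × 23 = 9.4300
  age 8: 0.21 × 3 = 0.6300
  age 9: 0.16 × 27 = 4.3200
R₀ = 16.5000 + 9.4300 + 0.6300 + 4.3200 = 30.8800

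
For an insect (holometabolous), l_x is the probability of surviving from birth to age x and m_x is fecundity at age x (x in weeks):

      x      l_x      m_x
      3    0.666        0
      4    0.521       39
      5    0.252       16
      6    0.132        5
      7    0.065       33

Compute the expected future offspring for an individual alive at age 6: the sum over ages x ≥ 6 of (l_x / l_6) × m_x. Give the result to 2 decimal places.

l_6 = 0.132. Conditional survival from age 6 to x is l_x / l_6.
  x=6: (0.132/0.132) × 5 = 5.0000
  x=7: (0.065/0.132) × 33 = 16.2500
Sum = 5.0000 + 16.2500 = 21.2500

21.25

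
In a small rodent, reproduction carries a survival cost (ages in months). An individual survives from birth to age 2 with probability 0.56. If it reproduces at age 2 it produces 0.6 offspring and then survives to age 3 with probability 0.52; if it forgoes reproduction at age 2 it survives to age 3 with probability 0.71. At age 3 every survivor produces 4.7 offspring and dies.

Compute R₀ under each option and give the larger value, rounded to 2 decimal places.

breed at age 2: R₀ = 0.56 × (0.6 + 0.52 × 4.7) = 0.56 × 3.0440 = 1.7046
delay to age 3: R₀ = 0.56 × (0.71 × 4.7) = 0.56 × 3.3370 = 1.8687
Higher: delay to age 3 (1.8687).

1.87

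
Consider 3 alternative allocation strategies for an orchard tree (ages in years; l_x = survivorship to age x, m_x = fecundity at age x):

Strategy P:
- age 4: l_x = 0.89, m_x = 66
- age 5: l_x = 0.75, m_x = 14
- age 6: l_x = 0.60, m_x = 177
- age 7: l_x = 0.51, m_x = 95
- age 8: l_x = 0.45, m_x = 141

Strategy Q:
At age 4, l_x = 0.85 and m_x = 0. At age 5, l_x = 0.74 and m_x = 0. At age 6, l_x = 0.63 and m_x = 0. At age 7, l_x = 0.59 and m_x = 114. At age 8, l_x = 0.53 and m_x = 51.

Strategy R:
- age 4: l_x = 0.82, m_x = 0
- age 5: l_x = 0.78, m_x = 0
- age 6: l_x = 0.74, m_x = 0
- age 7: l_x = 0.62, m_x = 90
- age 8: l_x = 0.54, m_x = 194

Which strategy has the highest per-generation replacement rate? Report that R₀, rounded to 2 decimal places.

Strategy P: R₀ = 0.89×66 + 0.75×14 + 0.60×177 + 0.51×95 + 0.45×141 = 287.3400
Strategy Q: R₀ = 0.85×0 + 0.74×0 + 0.63×0 + 0.59×114 + 0.53×51 = 94.2900
Strategy R: R₀ = 0.82×0 + 0.78×0 + 0.74×0 + 0.62×90 + 0.54×194 = 160.5600
Highest R₀: strategy P with 287.3400.

287.34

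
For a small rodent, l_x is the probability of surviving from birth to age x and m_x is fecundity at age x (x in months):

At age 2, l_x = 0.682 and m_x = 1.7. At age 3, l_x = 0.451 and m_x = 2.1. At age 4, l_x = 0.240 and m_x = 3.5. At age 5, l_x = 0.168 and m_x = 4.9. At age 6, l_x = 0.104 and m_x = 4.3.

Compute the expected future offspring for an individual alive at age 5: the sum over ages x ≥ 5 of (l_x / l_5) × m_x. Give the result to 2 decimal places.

l_5 = 0.168. Conditional survival from age 5 to x is l_x / l_5.
  x=5: (0.168/0.168) × 4.9 = 4.9000
  x=6: (0.104/0.168) × 4.3 = 2.6619
Sum = 4.9000 + 2.6619 = 7.5619

7.56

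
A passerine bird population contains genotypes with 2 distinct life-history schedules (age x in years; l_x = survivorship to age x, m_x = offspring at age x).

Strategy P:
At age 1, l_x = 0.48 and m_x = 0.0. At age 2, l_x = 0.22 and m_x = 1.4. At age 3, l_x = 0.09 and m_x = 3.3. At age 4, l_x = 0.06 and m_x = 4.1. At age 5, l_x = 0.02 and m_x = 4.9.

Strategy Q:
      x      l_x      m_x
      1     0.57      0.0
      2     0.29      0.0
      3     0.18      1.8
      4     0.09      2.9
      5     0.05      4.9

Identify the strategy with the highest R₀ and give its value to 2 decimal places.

Strategy P: R₀ = 0.48×0.0 + 0.22×1.4 + 0.09×3.3 + 0.06×4.1 + 0.02×4.9 = 0.9490
Strategy Q: R₀ = 0.57×0.0 + 0.29×0.0 + 0.18×1.8 + 0.09×2.9 + 0.05×4.9 = 0.8300
Highest R₀: strategy P with 0.9490.

0.95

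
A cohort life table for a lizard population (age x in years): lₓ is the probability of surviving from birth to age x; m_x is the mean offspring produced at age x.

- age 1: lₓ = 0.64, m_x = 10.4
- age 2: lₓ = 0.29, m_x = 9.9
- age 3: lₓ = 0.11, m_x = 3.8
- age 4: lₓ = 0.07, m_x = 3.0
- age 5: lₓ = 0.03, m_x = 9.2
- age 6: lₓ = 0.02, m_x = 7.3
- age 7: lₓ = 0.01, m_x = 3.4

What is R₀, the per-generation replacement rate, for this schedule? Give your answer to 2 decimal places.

R₀ = Σ lₓ m_x:
  age 1: 0.64 × 10.4 = 6.6560
  age 2: 0.29 × 9.9 = 2.8710
  age 3: 0.11 × 3.8 = 0.4180
  age 4: 0.07 × 3.0 = 0.2100
  age 5: 0.03 × 9.2 = 0.2760
  age 6: 0.02 × 7.3 = 0.1460
  age 7: 0.01 × 3.4 = 0.0340
R₀ = 6.6560 + 2.8710 + 0.4180 + 0.2100 + 0.2760 + 0.1460 + 0.0340 = 10.6110

10.61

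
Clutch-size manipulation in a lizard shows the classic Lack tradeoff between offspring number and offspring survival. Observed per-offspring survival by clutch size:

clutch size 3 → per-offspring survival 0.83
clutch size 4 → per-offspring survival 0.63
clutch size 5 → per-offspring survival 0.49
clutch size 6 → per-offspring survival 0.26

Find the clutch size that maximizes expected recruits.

Expected recruits = c × s(c):
  c=3: 3 × 0.83 = 2.490
  c=4: 4 × 0.63 = 2.520
  c=5: 5 × 0.49 = 2.450
  c=6: 6 × 0.26 = 1.560
Maximum at c = 4 (2.520 recruits).

4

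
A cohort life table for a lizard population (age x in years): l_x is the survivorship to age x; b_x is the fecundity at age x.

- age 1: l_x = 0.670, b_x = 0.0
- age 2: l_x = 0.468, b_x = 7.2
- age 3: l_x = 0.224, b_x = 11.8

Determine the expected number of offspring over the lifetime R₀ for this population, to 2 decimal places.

R₀ = Σ l_x b_x:
  age 1: 0.670 × 0.0 = 0.0000
  age 2: 0.468 × 7.2 = 3.3696
  age 3: 0.224 × 11.8 = 2.6432
R₀ = 0.0000 + 3.3696 + 2.6432 = 6.0128

6.01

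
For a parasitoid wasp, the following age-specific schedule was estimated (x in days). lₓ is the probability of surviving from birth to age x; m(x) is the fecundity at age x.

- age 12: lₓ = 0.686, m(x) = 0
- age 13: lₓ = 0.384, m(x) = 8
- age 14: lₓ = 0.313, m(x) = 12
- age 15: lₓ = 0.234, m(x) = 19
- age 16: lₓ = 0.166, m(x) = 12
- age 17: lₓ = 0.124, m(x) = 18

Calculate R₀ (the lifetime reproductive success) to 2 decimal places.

15.50

R₀ = Σ lₓ m(x):
  age 12: 0.686 × 0 = 0.0000
  age 13: 0.384 × 8 = 3.0720
  age 14: 0.313 × 12 = 3.7560
  age 15: 0.234 × 19 = 4.4460
  age 16: 0.166 × 12 = 1.9920
  age 17: 0.124 × 18 = 2.2320
R₀ = 0.0000 + 3.0720 + 3.7560 + 4.4460 + 1.9920 + 2.2320 = 15.4980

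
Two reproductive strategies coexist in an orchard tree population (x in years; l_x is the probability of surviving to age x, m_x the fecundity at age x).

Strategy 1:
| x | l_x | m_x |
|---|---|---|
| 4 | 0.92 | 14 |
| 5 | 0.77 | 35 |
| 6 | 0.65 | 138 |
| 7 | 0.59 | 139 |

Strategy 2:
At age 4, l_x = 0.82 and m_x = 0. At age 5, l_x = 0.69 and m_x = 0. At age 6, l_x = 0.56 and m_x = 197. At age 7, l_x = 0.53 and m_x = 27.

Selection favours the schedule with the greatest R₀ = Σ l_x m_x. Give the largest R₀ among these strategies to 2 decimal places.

Strategy 1: R₀ = 0.92×14 + 0.77×35 + 0.65×138 + 0.59×139 = 211.5400
Strategy 2: R₀ = 0.82×0 + 0.69×0 + 0.56×197 + 0.53×27 = 124.6300
Highest R₀: strategy 1 with 211.5400.

211.54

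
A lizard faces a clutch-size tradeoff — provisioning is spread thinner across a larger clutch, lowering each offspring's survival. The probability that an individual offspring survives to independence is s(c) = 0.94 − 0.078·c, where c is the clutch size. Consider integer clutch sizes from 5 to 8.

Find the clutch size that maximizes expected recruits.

6

Expected recruits = c × s(c):
  c=5: 5 × 0.550 = 2.750
  c=6: 6 × 0.472 = 2.832
  c=7: 7 × 0.394 = 2.758
  c=8: 8 × 0.316 = 2.528
Maximum at c = 6 (2.832 recruits).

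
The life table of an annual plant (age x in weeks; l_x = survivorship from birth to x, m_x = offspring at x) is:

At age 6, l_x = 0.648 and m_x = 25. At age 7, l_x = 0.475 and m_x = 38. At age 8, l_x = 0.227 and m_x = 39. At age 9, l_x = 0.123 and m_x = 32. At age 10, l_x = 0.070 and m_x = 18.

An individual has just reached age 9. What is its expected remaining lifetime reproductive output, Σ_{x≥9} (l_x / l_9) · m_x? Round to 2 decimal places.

l_9 = 0.123. Conditional survival from age 9 to x is l_x / l_9.
  x=9: (0.123/0.123) × 32 = 32.0000
  x=10: (0.070/0.123) × 18 = 10.2439
Sum = 32.0000 + 10.2439 = 42.2439

42.24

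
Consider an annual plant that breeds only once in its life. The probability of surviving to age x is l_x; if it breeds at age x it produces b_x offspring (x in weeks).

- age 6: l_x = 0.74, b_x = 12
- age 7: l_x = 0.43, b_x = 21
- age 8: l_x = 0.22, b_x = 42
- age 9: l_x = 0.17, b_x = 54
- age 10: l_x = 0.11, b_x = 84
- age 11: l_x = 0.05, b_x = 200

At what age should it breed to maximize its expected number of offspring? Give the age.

11

Expected offspring if breeding at age x = l_x × b_x:
  age 6: 0.74 × 12 = 8.880
  age 7: 0.43 × 21 = 9.030
  age 8: 0.22 × 42 = 9.240
  age 9: 0.17 × 54 = 9.180
  age 10: 0.11 × 84 = 9.240
  age 11: 0.05 × 200 = 10.000
Maximum at age 11 (10.000).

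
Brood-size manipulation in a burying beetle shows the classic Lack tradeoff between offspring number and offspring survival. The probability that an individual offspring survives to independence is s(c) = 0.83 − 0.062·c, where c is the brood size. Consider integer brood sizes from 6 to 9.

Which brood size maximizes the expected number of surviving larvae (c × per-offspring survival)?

Expected surviving larvae = c × s(c):
  c=6: 6 × 0.458 = 2.748
  c=7: 7 × 0.396 = 2.772
  c=8: 8 × 0.334 = 2.672
  c=9: 9 × 0.272 = 2.448
Maximum at c = 7 (2.772 surviving larvae).

7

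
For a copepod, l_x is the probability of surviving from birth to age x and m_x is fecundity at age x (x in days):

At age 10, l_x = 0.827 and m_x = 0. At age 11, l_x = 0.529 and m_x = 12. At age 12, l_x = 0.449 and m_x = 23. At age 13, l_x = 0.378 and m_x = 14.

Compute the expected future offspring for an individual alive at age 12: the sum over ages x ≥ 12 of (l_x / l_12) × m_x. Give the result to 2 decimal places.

34.79

l_12 = 0.449. Conditional survival from age 12 to x is l_x / l_12.
  x=12: (0.449/0.449) × 23 = 23.0000
  x=13: (0.378/0.449) × 14 = 11.7862
Sum = 23.0000 + 11.7862 = 34.7862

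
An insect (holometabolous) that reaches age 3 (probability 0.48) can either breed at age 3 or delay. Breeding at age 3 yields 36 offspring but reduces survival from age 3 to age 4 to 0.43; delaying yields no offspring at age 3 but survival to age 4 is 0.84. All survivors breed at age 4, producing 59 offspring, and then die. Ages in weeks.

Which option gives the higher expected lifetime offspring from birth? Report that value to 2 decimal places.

breed at age 3: R₀ = 0.48 × (36 + 0.43 × 59) = 0.48 × 61.3700 = 29.4576
delay to age 4: R₀ = 0.48 × (0.84 × 59) = 0.48 × 49.5600 = 23.7888
Higher: breed at age 3 (29.4576).

29.46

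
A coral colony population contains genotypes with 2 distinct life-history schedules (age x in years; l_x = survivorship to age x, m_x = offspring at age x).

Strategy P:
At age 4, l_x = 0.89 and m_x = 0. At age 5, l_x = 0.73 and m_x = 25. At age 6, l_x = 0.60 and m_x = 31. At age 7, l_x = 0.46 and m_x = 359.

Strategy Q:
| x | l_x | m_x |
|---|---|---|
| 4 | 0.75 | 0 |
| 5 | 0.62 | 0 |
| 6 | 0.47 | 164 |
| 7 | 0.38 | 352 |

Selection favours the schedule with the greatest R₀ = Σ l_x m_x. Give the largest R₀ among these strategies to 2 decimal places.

210.84

Strategy P: R₀ = 0.89×0 + 0.73×25 + 0.60×31 + 0.46×359 = 201.9900
Strategy Q: R₀ = 0.75×0 + 0.62×0 + 0.47×164 + 0.38×352 = 210.8400
Highest R₀: strategy Q with 210.8400.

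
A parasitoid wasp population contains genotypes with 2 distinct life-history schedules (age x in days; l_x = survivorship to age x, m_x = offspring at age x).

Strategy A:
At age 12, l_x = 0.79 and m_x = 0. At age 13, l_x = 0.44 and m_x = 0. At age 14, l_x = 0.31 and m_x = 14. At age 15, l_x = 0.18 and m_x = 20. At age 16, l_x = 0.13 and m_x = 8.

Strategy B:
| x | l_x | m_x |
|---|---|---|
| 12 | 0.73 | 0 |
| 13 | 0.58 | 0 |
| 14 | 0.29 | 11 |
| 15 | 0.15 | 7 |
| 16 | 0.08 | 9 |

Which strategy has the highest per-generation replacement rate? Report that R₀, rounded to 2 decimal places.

8.98

Strategy A: R₀ = 0.79×0 + 0.44×0 + 0.31×14 + 0.18×20 + 0.13×8 = 8.9800
Strategy B: R₀ = 0.73×0 + 0.58×0 + 0.29×11 + 0.15×7 + 0.08×9 = 4.9600
Highest R₀: strategy A with 8.9800.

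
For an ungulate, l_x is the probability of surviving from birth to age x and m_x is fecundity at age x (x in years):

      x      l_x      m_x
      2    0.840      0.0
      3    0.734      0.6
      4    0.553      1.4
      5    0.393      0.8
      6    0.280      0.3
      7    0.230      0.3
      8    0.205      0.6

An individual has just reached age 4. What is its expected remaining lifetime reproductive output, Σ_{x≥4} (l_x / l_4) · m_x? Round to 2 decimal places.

2.47

l_4 = 0.553. Conditional survival from age 4 to x is l_x / l_4.
  x=4: (0.553/0.553) × 1.4 = 1.4000
  x=5: (0.393/0.553) × 0.8 = 0.5685
  x=6: (0.280/0.553) × 0.3 = 0.1519
  x=7: (0.230/0.553) × 0.3 = 0.1248
  x=8: (0.205/0.553) × 0.6 = 0.2224
Sum = 1.4000 + 0.5685 + 0.1519 + 0.1248 + 0.2224 = 2.4676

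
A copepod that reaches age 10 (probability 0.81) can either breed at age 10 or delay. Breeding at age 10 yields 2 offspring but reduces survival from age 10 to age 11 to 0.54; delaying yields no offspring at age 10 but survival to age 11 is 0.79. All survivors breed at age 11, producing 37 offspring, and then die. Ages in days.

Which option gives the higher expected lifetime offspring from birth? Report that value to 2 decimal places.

23.68

breed at age 10: R₀ = 0.81 × (2 + 0.54 × 37) = 0.81 × 21.9800 = 17.8038
delay to age 11: R₀ = 0.81 × (0.79 × 37) = 0.81 × 29.2300 = 23.6763
Higher: delay to age 11 (23.6763).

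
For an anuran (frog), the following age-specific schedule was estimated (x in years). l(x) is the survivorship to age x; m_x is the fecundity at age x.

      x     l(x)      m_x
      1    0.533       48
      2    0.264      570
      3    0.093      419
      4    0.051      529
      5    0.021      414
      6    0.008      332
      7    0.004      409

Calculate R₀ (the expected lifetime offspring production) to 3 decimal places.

254.996

R₀ = Σ l(x) m_x:
  age 1: 0.533 × 48 = 25.5840
  age 2: 0.264 × 570 = 150.4800
  age 3: 0.093 × 419 = 38.9670
  age 4: 0.051 × 529 = 26.9790
  age 5: 0.021 × 414 = 8.6940
  age 6: 0.008 × 332 = 2.6560
  age 7: 0.004 × 409 = 1.6360
R₀ = 25.5840 + 150.4800 + 38.9670 + 26.9790 + 8.6940 + 2.6560 + 1.6360 = 254.9960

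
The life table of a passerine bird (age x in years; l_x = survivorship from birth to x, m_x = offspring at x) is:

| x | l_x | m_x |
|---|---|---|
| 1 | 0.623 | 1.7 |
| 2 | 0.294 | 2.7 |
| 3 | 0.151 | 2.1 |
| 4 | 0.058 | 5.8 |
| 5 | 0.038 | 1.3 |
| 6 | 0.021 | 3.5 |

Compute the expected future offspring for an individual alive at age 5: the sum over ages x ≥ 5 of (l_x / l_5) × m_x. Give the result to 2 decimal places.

l_5 = 0.038. Conditional survival from age 5 to x is l_x / l_5.
  x=5: (0.038/0.038) × 1.3 = 1.3000
  x=6: (0.021/0.038) × 3.5 = 1.9342
Sum = 1.3000 + 1.9342 = 3.2342

3.23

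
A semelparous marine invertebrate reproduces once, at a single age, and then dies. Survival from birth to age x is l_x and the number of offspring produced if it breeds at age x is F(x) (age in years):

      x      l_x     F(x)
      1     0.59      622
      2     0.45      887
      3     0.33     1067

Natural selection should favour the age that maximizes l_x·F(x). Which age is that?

Expected offspring if breeding at age x = l_x × F(x):
  age 1: 0.59 × 622 = 366.980
  age 2: 0.45 × 887 = 399.150
  age 3: 0.33 × 1067 = 352.110
Maximum at age 2 (399.150).

2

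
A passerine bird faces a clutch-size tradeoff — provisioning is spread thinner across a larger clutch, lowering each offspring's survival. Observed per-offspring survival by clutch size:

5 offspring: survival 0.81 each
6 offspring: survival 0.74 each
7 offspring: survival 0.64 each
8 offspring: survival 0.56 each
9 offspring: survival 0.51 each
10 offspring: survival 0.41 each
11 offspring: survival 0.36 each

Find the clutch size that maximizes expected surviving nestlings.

Expected surviving nestlings = c × s(c):
  c=5: 5 × 0.81 = 4.050
  c=6: 6 × 0.74 = 4.440
  c=7: 7 × 0.64 = 4.480
  c=8: 8 × 0.56 = 4.480
  c=9: 9 × 0.51 = 4.590
  c=10: 10 × 0.41 = 4.100
  c=11: 11 × 0.36 = 3.960
Maximum at c = 9 (4.590 surviving nestlings).

9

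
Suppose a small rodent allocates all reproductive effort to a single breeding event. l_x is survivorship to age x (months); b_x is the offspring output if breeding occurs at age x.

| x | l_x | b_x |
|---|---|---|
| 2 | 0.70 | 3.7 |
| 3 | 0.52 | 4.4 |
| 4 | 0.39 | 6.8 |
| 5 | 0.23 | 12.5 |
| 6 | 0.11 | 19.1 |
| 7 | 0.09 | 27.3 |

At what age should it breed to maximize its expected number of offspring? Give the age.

5

Expected offspring if breeding at age x = l_x × b_x:
  age 2: 0.70 × 3.7 = 2.590
  age 3: 0.52 × 4.4 = 2.288
  age 4: 0.39 × 6.8 = 2.652
  age 5: 0.23 × 12.5 = 2.875
  age 6: 0.11 × 19.1 = 2.101
  age 7: 0.09 × 27.3 = 2.457
Maximum at age 5 (2.875).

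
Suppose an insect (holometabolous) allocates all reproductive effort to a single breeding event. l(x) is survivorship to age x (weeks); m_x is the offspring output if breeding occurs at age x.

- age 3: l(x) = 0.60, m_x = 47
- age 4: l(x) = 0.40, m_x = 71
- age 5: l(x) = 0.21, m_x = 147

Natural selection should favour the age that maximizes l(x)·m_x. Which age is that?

5

Expected offspring if breeding at age x = l(x) × m_x:
  age 3: 0.60 × 47 = 28.200
  age 4: 0.40 × 71 = 28.400
  age 5: 0.21 × 147 = 30.870
Maximum at age 5 (30.870).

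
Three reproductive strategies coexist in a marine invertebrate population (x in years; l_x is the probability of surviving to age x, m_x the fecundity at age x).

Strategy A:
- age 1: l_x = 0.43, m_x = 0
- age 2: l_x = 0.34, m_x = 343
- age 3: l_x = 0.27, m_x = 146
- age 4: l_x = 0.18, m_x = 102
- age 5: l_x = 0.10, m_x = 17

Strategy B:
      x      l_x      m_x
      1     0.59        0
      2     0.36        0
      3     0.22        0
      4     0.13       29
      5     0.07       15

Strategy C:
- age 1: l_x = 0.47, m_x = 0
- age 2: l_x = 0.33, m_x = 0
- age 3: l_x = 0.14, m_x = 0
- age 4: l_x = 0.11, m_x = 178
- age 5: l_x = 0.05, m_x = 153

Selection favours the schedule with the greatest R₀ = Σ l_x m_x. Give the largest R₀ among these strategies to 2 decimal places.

176.10

Strategy A: R₀ = 0.43×0 + 0.34×343 + 0.27×146 + 0.18×102 + 0.10×17 = 176.1000
Strategy B: R₀ = 0.59×0 + 0.36×0 + 0.22×0 + 0.13×29 + 0.07×15 = 4.8200
Strategy C: R₀ = 0.47×0 + 0.33×0 + 0.14×0 + 0.11×178 + 0.05×153 = 27.2300
Highest R₀: strategy A with 176.1000.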